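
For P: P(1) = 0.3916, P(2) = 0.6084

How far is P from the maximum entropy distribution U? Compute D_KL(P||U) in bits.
0.0342 bits

U(i) = 1/2 for all i

D_KL(P||U) = Σ P(x) log₂(P(x) / (1/2))
           = Σ P(x) log₂(P(x)) + log₂(2)
           = log₂(2) - H(P)

H(P) = -Σ P(x) log₂(P(x)):
  -P(1)·log₂(P(1)) = -(0.3916)·log₂(0.3916) = 0.52966
  -P(2)·log₂(P(2)) = -(0.6084)·log₂(0.6084) = 0.43617
H(P) = 0.52966 + 0.43617 = 0.96583 bits

log₂(2) = 1.00000 bits

D_KL(P||U) = 1.00000 - 0.96583 = 0.03417 ≈ 0.0342 bits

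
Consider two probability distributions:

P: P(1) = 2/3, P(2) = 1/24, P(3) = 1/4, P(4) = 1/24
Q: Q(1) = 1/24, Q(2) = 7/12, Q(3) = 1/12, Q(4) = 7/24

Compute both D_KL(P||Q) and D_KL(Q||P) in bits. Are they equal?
D_KL(P||Q) = 2.7873 bits, D_KL(Q||P) = 2.7410 bits. No, they are not equal.

D_KL(P||Q) = Σ P(x) log₂(P(x)/Q(x))

Computing term by term:
  P(1)·log₂(P(1)/Q(1)) = (2/3)·log₂((2/3)/(1/24)) = 2.66667
  P(2)·log₂(P(2)/Q(2)) = (1/24)·log₂((1/24)/(7/12)) = -0.15864
  P(3)·log₂(P(3)/Q(3)) = (1/4)·log₂((1/4)/(1/12)) = 0.39624
  P(4)·log₂(P(4)/Q(4)) = (1/24)·log₂((1/24)/(7/24)) = -0.11697

D_KL(P||Q) = 2.66667 - 0.15864 + 0.39624 - 0.11697 = 2.78730 ≈ 2.7873 bits

D_KL(Q||P) = Σ Q(x) log₂(Q(x)/P(x))

Computing term by term:
  Q(1)·log₂(Q(1)/P(1)) = (1/24)·log₂((1/24)/(2/3)) = -0.16667
  Q(2)·log₂(Q(2)/P(2)) = (7/12)·log₂((7/12)/(1/24)) = 2.22096
  Q(3)·log₂(Q(3)/P(3)) = (1/12)·log₂((1/12)/(1/4)) = -0.13208
  Q(4)·log₂(Q(4)/P(4)) = (7/24)·log₂((7/24)/(1/24)) = 0.81881

D_KL(Q||P) = -0.16667 + 2.22096 - 0.13208 + 0.81881 = 2.74102 ≈ 2.7410 bits

These are NOT equal (difference: 0.0463 bits). KL divergence is asymmetric: D_KL(P||Q) ≠ D_KL(Q||P) in general.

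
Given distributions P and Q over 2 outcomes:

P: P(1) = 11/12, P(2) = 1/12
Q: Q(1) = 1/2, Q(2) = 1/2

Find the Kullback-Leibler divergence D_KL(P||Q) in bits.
0.5862 bits

D_KL(P||Q) = Σ P(x) log₂(P(x)/Q(x))

Computing term by term:
  P(1)·log₂(P(1)/Q(1)) = (11/12)·log₂((11/12)/(1/2)) = 0.80160
  P(2)·log₂(P(2)/Q(2)) = (1/12)·log₂((1/12)/(1/2)) = -0.21541

D_KL(P||Q) = 0.80160 - 0.21541 = 0.58619 ≈ 0.5862 bits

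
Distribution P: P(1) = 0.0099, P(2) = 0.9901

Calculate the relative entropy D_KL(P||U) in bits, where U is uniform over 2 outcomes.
0.9199 bits

U(i) = 1/2 for all i

D_KL(P||U) = Σ P(x) log₂(P(x) / (1/2))
           = Σ P(x) log₂(P(x)) + log₂(2)
           = log₂(2) - H(P)

H(P) = -Σ P(x) log₂(P(x)):
  -P(1)·log₂(P(1)) = -(0.0099)·log₂(0.0099) = 0.06592
  -P(2)·log₂(P(2)) = -(0.9901)·log₂(0.9901) = 0.01421
H(P) = 0.06592 + 0.01421 = 0.08013 bits

log₂(2) = 1.00000 bits

D_KL(P||U) = 1.00000 - 0.08013 = 0.91987 ≈ 0.9199 bits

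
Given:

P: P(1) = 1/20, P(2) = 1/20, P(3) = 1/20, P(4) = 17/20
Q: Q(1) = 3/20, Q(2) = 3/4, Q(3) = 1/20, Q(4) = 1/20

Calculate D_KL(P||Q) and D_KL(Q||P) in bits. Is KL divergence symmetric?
D_KL(P||Q) = 3.1998 bits, D_KL(Q||P) = 2.9635 bits. No, KL divergence is not symmetric.

D_KL(P||Q) = Σ P(x) log₂(P(x)/Q(x))

Computing term by term:
  P(1)·log₂(P(1)/Q(1)) = (1/20)·log₂((1/20)/(3/20)) = -0.07925
  P(2)·log₂(P(2)/Q(2)) = (1/20)·log₂((1/20)/(3/4)) = -0.19534
  P(3)·log₂(P(3)/Q(3)) = (1/20)·log₂((1/20)/(1/20)) = 0.00000
  P(4)·log₂(P(4)/Q(4)) = (17/20)·log₂((17/20)/(1/20)) = 3.47434

D_KL(P||Q) = -0.07925 - 0.19534 + 0.00000 + 3.47434 = 3.19975 ≈ 3.1998 bits

D_KL(Q||P) = Σ Q(x) log₂(Q(x)/P(x))

Computing term by term:
  Q(1)·log₂(Q(1)/P(1)) = (3/20)·log₂((3/20)/(1/20)) = 0.23774
  Q(2)·log₂(Q(2)/P(2)) = (3/4)·log₂((3/4)/(1/20)) = 2.93017
  Q(3)·log₂(Q(3)/P(3)) = (1/20)·log₂((1/20)/(1/20)) = 0.00000
  Q(4)·log₂(Q(4)/P(4)) = (1/20)·log₂((1/20)/(17/20)) = -0.20437

D_KL(Q||P) = 0.23774 + 2.93017 + 0.00000 - 0.20437 = 2.96354 ≈ 2.9635 bits

These are NOT equal (difference: 0.2363 bits). KL divergence is asymmetric: D_KL(P||Q) ≠ D_KL(Q||P) in general.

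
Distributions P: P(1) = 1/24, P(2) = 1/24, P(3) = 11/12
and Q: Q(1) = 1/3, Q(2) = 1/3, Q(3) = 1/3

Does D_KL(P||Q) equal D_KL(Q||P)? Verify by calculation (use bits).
D_KL(P||Q) = 1.0878 bits, D_KL(Q||P) = 1.5135 bits. No — D_KL(P||Q) ≠ D_KL(Q||P) for this pair.

D_KL(P||Q) = Σ P(x) log₂(P(x)/Q(x))

Computing term by term:
  P(1)·log₂(P(1)/Q(1)) = (1/24)·log₂((1/24)/(1/3)) = -0.12500
  P(2)·log₂(P(2)/Q(2)) = (1/24)·log₂((1/24)/(1/3)) = -0.12500
  P(3)·log₂(P(3)/Q(3)) = (11/12)·log₂((11/12)/(1/3)) = 1.33781

D_KL(P||Q) = -0.12500 - 0.12500 + 1.33781 = 1.08781 ≈ 1.0878 bits

D_KL(Q||P) = Σ Q(x) log₂(Q(x)/P(x))

Computing term by term:
  Q(1)·log₂(Q(1)/P(1)) = (1/3)·log₂((1/3)/(1/24)) = 1.00000
  Q(2)·log₂(Q(2)/P(2)) = (1/3)·log₂((1/3)/(1/24)) = 1.00000
  Q(3)·log₂(Q(3)/P(3)) = (1/3)·log₂((1/3)/(11/12)) = -0.48648

D_KL(Q||P) = 1.00000 + 1.00000 - 0.48648 = 1.51352 ≈ 1.5135 bits

These are NOT equal (difference: 0.4257 bits). KL divergence is asymmetric: D_KL(P||Q) ≠ D_KL(Q||P) in general.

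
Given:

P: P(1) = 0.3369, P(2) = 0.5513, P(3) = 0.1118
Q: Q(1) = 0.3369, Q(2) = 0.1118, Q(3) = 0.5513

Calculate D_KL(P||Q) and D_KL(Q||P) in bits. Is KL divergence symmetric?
D_KL(P||Q) = 1.0117 bits, D_KL(Q||P) = 1.0117 bits. The two values coincide for this particular pair, but no — KL divergence is not symmetric in general.

D_KL(P||Q) = Σ P(x) log₂(P(x)/Q(x))

Computing term by term:
  P(1)·log₂(P(1)/Q(1)) = 0.3369·log₂(0.3369/0.3369) = 0.00000
  P(2)·log₂(P(2)/Q(2)) = 0.5513·log₂(0.5513/0.1118) = 1.26905
  P(3)·log₂(P(3)/Q(3)) = 0.1118·log₂(0.1118/0.5513) = -0.25735

D_KL(P||Q) = 0.00000 + 1.26905 - 0.25735 = 1.01170 ≈ 1.0117 bits

D_KL(Q||P) = Σ Q(x) log₂(Q(x)/P(x))

Computing term by term:
  Q(1)·log₂(Q(1)/P(1)) = 0.3369·log₂(0.3369/0.3369) = 0.00000
  Q(2)·log₂(Q(2)/P(2)) = 0.1118·log₂(0.1118/0.5513) = -0.25735
  Q(3)·log₂(Q(3)/P(3)) = 0.5513·log₂(0.5513/0.1118) = 1.26905

D_KL(Q||P) = 0.00000 - 0.25735 + 1.26905 = 1.01170 ≈ 1.0117 bits

These ARE equal here. Q is P with outcomes relabeled (Q(2) = P(3), Q(3) = P(2)) by a relabeling that is its own inverse, so the two sums contain exactly the same terms in a different order. This is a special case — KL divergence is not symmetric in general: D_KL(P||Q) ≠ D_KL(Q||P) for most P, Q.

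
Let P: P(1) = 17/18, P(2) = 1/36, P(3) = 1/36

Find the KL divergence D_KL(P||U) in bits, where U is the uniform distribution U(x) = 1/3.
1.2199 bits

U(i) = 1/3 for all i

D_KL(P||U) = Σ P(x) log₂(P(x) / (1/3))
           = Σ P(x) log₂(P(x)) + log₂(3)
           = log₂(3) - H(P)

H(P) = -Σ P(x) log₂(P(x)):
  -P(1)·log₂(P(1)) = -(17/18)·log₂(17/18) = 0.07788
  -P(2)·log₂(P(2)) = -(1/36)·log₂(1/36) = 0.14361
  -P(3)·log₂(P(3)) = -(1/36)·log₂(1/36) = 0.14361
H(P) = 0.07788 + 0.14361 + 0.14361 = 0.36510 bits

log₂(3) = 1.58496 bits

D_KL(P||U) = 1.58496 - 0.36510 = 1.21986 ≈ 1.2199 bits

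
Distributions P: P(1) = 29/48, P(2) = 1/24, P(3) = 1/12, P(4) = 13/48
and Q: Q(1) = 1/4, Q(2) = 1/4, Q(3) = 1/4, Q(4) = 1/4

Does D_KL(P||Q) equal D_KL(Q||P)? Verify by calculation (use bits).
D_KL(P||Q) = 0.5606 bits, D_KL(Q||P) = 0.6954 bits. No — D_KL(P||Q) ≠ D_KL(Q||P) for this pair.

D_KL(P||Q) = Σ P(x) log₂(P(x)/Q(x))

Computing term by term:
  P(1)·log₂(P(1)/Q(1)) = (29/48)·log₂((29/48)/(1/4)) = 0.76912
  P(2)·log₂(P(2)/Q(2)) = (1/24)·log₂((1/24)/(1/4)) = -0.10771
  P(3)·log₂(P(3)/Q(3)) = (1/12)·log₂((1/12)/(1/4)) = -0.13208
  P(4)·log₂(P(4)/Q(4)) = (13/48)·log₂((13/48)/(1/4)) = 0.03128

D_KL(P||Q) = 0.76912 - 0.10771 - 0.13208 + 0.03128 = 0.56061 ≈ 0.5606 bits

D_KL(Q||P) = Σ Q(x) log₂(Q(x)/P(x))

Computing term by term:
  Q(1)·log₂(Q(1)/P(1)) = (1/4)·log₂((1/4)/(29/48)) = -0.31825
  Q(2)·log₂(Q(2)/P(2)) = (1/4)·log₂((1/4)/(1/24)) = 0.64624
  Q(3)·log₂(Q(3)/P(3)) = (1/4)·log₂((1/4)/(1/12)) = 0.39624
  Q(4)·log₂(Q(4)/P(4)) = (1/4)·log₂((1/4)/(13/48)) = -0.02887

D_KL(Q||P) = -0.31825 + 0.64624 + 0.39624 - 0.02887 = 0.69536 ≈ 0.6954 bits

These are NOT equal (difference: 0.1348 bits). KL divergence is asymmetric: D_KL(P||Q) ≠ D_KL(Q||P) in general.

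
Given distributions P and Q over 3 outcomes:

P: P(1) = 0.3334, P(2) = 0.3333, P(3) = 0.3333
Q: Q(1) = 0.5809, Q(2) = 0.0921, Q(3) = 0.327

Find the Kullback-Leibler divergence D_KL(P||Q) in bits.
0.3606 bits

D_KL(P||Q) = Σ P(x) log₂(P(x)/Q(x))

Computing term by term:
  P(1)·log₂(P(1)/Q(1)) = 0.3334·log₂(0.3334/0.5809) = -0.26707
  P(2)·log₂(P(2)/Q(2)) = 0.3333·log₂(0.3333/0.0921) = 0.61845
  P(3)·log₂(P(3)/Q(3)) = 0.3333·log₂(0.3333/0.327) = 0.00918

D_KL(P||Q) = -0.26707 + 0.61845 + 0.00918 = 0.36056 ≈ 0.3606 bits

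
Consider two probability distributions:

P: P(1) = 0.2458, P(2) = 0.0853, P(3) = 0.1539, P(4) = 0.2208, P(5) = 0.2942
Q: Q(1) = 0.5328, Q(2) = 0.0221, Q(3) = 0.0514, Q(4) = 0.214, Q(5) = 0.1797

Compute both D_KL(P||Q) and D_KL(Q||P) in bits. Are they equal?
D_KL(P||Q) = 0.3546 bits, D_KL(Q||P) = 0.3328 bits. No, they are not equal.

D_KL(P||Q) = Σ P(x) log₂(P(x)/Q(x))

Computing term by term:
  P(1)·log₂(P(1)/Q(1)) = 0.2458·log₂(0.2458/0.5328) = -0.27434
  P(2)·log₂(P(2)/Q(2)) = 0.0853·log₂(0.0853/0.0221) = 0.16621
  P(3)·log₂(P(3)/Q(3)) = 0.1539·log₂(0.1539/0.0514) = 0.24349
  P(4)·log₂(P(4)/Q(4)) = 0.2208·log₂(0.2208/0.214) = 0.00996
  P(5)·log₂(P(5)/Q(5)) = 0.2942·log₂(0.2942/0.1797) = 0.20924

D_KL(P||Q) = -0.27434 + 0.16621 + 0.24349 + 0.00996 + 0.20924 = 0.35456 ≈ 0.3546 bits

D_KL(Q||P) = Σ Q(x) log₂(Q(x)/P(x))

Computing term by term:
  Q(1)·log₂(Q(1)/P(1)) = 0.5328·log₂(0.5328/0.2458) = 0.59466
  Q(2)·log₂(Q(2)/P(2)) = 0.0221·log₂(0.0221/0.0853) = -0.04306
  Q(3)·log₂(Q(3)/P(3)) = 0.0514·log₂(0.0514/0.1539) = -0.08132
  Q(4)·log₂(Q(4)/P(4)) = 0.214·log₂(0.214/0.2208) = -0.00966
  Q(5)·log₂(Q(5)/P(5)) = 0.1797·log₂(0.1797/0.2942) = -0.12780

D_KL(Q||P) = 0.59466 - 0.04306 - 0.08132 - 0.00966 - 0.12780 = 0.33282 ≈ 0.3328 bits

These are NOT equal (difference: 0.0218 bits). KL divergence is asymmetric: D_KL(P||Q) ≠ D_KL(Q||P) in general.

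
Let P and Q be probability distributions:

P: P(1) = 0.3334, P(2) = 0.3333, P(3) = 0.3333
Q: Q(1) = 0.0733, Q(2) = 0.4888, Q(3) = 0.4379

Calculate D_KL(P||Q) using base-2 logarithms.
0.4132 bits

D_KL(P||Q) = Σ P(x) log₂(P(x)/Q(x))

Computing term by term:
  P(1)·log₂(P(1)/Q(1)) = 0.3334·log₂(0.3334/0.0733) = 0.72860
  P(2)·log₂(P(2)/Q(2)) = 0.3333·log₂(0.3333/0.4888) = -0.18412
  P(3)·log₂(P(3)/Q(3)) = 0.3333·log₂(0.3333/0.4379) = -0.13125

D_KL(P||Q) = 0.72860 - 0.18412 - 0.13125 = 0.41323 ≈ 0.4132 bits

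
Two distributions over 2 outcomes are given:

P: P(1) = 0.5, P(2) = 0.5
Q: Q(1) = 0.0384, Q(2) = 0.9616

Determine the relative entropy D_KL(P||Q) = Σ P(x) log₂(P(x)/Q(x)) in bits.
1.3796 bits

D_KL(P||Q) = Σ P(x) log₂(P(x)/Q(x))

Computing term by term:
  P(1)·log₂(P(1)/Q(1)) = 0.5·log₂(0.5/0.0384) = 1.85137
  P(2)·log₂(P(2)/Q(2)) = 0.5·log₂(0.5/0.9616) = -0.47175

D_KL(P||Q) = 1.85137 - 0.47175 = 1.37962 ≈ 1.3796 bits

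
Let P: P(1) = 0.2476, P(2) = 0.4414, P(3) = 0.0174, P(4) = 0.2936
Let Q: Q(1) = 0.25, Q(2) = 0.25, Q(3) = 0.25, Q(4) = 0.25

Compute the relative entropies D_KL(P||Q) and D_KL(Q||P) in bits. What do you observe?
D_KL(P||Q) = 0.3598 bits, D_KL(Q||P) = 0.7017 bits. The two directions give different values (D_KL(Q||P) exceeds D_KL(P||Q) by 0.3419 bits): KL divergence is asymmetric.

D_KL(P||Q) = Σ P(x) log₂(P(x)/Q(x))

Computing term by term:
  P(1)·log₂(P(1)/Q(1)) = 0.2476·log₂(0.2476/0.25) = -0.00345
  P(2)·log₂(P(2)/Q(2)) = 0.4414·log₂(0.4414/0.25) = 0.36202
  P(3)·log₂(P(3)/Q(3)) = 0.0174·log₂(0.0174/0.25) = -0.06690
  P(4)·log₂(P(4)/Q(4)) = 0.2936·log₂(0.2936/0.25) = 0.06809

D_KL(P||Q) = -0.00345 + 0.36202 - 0.06690 + 0.06809 = 0.35976 ≈ 0.3598 bits

D_KL(Q||P) = Σ Q(x) log₂(Q(x)/P(x))

Computing term by term:
  Q(1)·log₂(Q(1)/P(1)) = 0.25·log₂(0.25/0.2476) = 0.00348
  Q(2)·log₂(Q(2)/P(2)) = 0.25·log₂(0.25/0.4414) = -0.20504
  Q(3)·log₂(Q(3)/P(3)) = 0.25·log₂(0.25/0.0174) = 0.96119
  Q(4)·log₂(Q(4)/P(4)) = 0.25·log₂(0.25/0.2936) = -0.05798

D_KL(Q||P) = 0.00348 - 0.20504 + 0.96119 - 0.05798 = 0.70165 ≈ 0.7017 bits

These are NOT equal (difference: 0.3419 bits). KL divergence is asymmetric: D_KL(P||Q) ≠ D_KL(Q||P) in general.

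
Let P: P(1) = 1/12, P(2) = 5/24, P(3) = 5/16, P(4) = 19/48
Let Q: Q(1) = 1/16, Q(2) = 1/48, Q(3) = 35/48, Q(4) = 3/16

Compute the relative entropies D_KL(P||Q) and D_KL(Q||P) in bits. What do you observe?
D_KL(P||Q) = 0.7714 bits, D_KL(Q||P) = 0.5941 bits. The two directions give different values (D_KL(P||Q) exceeds D_KL(Q||P) by 0.1773 bits): KL divergence is asymmetric.

D_KL(P||Q) = Σ P(x) log₂(P(x)/Q(x))

Computing term by term:
  P(1)·log₂(P(1)/Q(1)) = (1/12)·log₂((1/12)/(1/16)) = 0.03459
  P(2)·log₂(P(2)/Q(2)) = (5/24)·log₂((5/24)/(1/48)) = 0.69207
  P(3)·log₂(P(3)/Q(3)) = (5/16)·log₂((5/16)/(35/48)) = -0.38200
  P(4)·log₂(P(4)/Q(4)) = (19/48)·log₂((19/48)/(3/16)) = 0.42671

D_KL(P||Q) = 0.03459 + 0.69207 - 0.38200 + 0.42671 = 0.77137 ≈ 0.7714 bits

D_KL(Q||P) = Σ Q(x) log₂(Q(x)/P(x))

Computing term by term:
  Q(1)·log₂(Q(1)/P(1)) = (1/16)·log₂((1/16)/(1/12)) = -0.02594
  Q(2)·log₂(Q(2)/P(2)) = (1/48)·log₂((1/48)/(5/24)) = -0.06921
  Q(3)·log₂(Q(3)/P(3)) = (35/48)·log₂((35/48)/(5/16)) = 0.89133
  Q(4)·log₂(Q(4)/P(4)) = (3/16)·log₂((3/16)/(19/48)) = -0.20213

D_KL(Q||P) = -0.02594 - 0.06921 + 0.89133 - 0.20213 = 0.59405 ≈ 0.5941 bits

These are NOT equal (difference: 0.1773 bits). KL divergence is asymmetric: D_KL(P||Q) ≠ D_KL(Q||P) in general.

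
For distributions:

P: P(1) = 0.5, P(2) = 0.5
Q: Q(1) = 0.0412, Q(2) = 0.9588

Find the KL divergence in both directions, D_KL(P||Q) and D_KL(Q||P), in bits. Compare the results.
D_KL(P||Q) = 1.3310 bits, D_KL(Q||P) = 0.7522 bits. D_KL(P||Q) is larger than D_KL(Q||P) by 0.5788 bits; the two directions differ.

D_KL(P||Q) = Σ P(x) log₂(P(x)/Q(x))

Computing term by term:
  P(1)·log₂(P(1)/Q(1)) = 0.5·log₂(0.5/0.0412) = 1.80061
  P(2)·log₂(P(2)/Q(2)) = 0.5·log₂(0.5/0.9588) = -0.46965

D_KL(P||Q) = 1.80061 - 0.46965 = 1.33096 ≈ 1.3310 bits

D_KL(Q||P) = Σ Q(x) log₂(Q(x)/P(x))

Computing term by term:
  Q(1)·log₂(Q(1)/P(1)) = 0.0412·log₂(0.0412/0.5) = -0.14837
  Q(2)·log₂(Q(2)/P(2)) = 0.9588·log₂(0.9588/0.5) = 0.90060

D_KL(Q||P) = -0.14837 + 0.90060 = 0.75223 ≈ 0.7522 bits

These are NOT equal (difference: 0.5788 bits). KL divergence is asymmetric: D_KL(P||Q) ≠ D_KL(Q||P) in general.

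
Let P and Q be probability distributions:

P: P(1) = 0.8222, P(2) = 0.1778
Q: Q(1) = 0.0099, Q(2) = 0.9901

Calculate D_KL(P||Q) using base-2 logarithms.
4.8018 bits

D_KL(P||Q) = Σ P(x) log₂(P(x)/Q(x))

Computing term by term:
  P(1)·log₂(P(1)/Q(1)) = 0.8222·log₂(0.8222/0.0099) = 5.24228
  P(2)·log₂(P(2)/Q(2)) = 0.1778·log₂(0.1778/0.9901) = -0.44047

D_KL(P||Q) = 5.24228 - 0.44047 = 4.80181 ≈ 4.8018 bits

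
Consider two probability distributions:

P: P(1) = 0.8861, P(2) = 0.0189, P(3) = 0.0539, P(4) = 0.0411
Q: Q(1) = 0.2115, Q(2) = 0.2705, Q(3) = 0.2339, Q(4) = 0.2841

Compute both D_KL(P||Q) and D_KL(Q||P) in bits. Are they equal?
D_KL(P||Q) = 1.5301 bits, D_KL(Q||P) = 1.8891 bits. No, they are not equal.

D_KL(P||Q) = Σ P(x) log₂(P(x)/Q(x))

Computing term by term:
  P(1)·log₂(P(1)/Q(1)) = 0.8861·log₂(0.8861/0.2115) = 1.83140
  P(2)·log₂(P(2)/Q(2)) = 0.0189·log₂(0.0189/0.2705) = -0.07256
  P(3)·log₂(P(3)/Q(3)) = 0.0539·log₂(0.0539/0.2339) = -0.11414
  P(4)·log₂(P(4)/Q(4)) = 0.0411·log₂(0.0411/0.2841) = -0.11464

D_KL(P||Q) = 1.83140 - 0.07256 - 0.11414 - 0.11464 = 1.53006 ≈ 1.5301 bits

D_KL(Q||P) = Σ Q(x) log₂(Q(x)/P(x))

Computing term by term:
  Q(1)·log₂(Q(1)/P(1)) = 0.2115·log₂(0.2115/0.8861) = -0.43713
  Q(2)·log₂(Q(2)/P(2)) = 0.2705·log₂(0.2705/0.0189) = 1.03850
  Q(3)·log₂(Q(3)/P(3)) = 0.2339·log₂(0.2339/0.0539) = 0.49529
  Q(4)·log₂(Q(4)/P(4)) = 0.2841·log₂(0.2841/0.0411) = 0.79241

D_KL(Q||P) = -0.43713 + 1.03850 + 0.49529 + 0.79241 = 1.88907 ≈ 1.8891 bits

These are NOT equal (difference: 0.3590 bits). KL divergence is asymmetric: D_KL(P||Q) ≠ D_KL(Q||P) in general.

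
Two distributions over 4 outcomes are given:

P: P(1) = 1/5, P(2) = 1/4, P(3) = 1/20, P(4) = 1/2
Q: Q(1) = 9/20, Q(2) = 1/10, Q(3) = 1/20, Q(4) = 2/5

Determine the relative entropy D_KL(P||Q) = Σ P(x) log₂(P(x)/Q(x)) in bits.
0.2575 bits

D_KL(P||Q) = Σ P(x) log₂(P(x)/Q(x))

Computing term by term:
  P(1)·log₂(P(1)/Q(1)) = (1/5)·log₂((1/5)/(9/20)) = -0.23399
  P(2)·log₂(P(2)/Q(2)) = (1/4)·log₂((1/4)/(1/10)) = 0.33048
  P(3)·log₂(P(3)/Q(3)) = (1/20)·log₂((1/20)/(1/20)) = 0.00000
  P(4)·log₂(P(4)/Q(4)) = (1/2)·log₂((1/2)/(2/5)) = 0.16096

D_KL(P||Q) = -0.23399 + 0.33048 + 0.00000 + 0.16096 = 0.25745 ≈ 0.2575 bits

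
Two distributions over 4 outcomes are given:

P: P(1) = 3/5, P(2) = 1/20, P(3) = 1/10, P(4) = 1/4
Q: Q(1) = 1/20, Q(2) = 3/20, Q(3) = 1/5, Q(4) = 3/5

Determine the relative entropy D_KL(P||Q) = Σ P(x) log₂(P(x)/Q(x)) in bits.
1.6560 bits

D_KL(P||Q) = Σ P(x) log₂(P(x)/Q(x))

Computing term by term:
  P(1)·log₂(P(1)/Q(1)) = (3/5)·log₂((3/5)/(1/20)) = 2.15098
  P(2)·log₂(P(2)/Q(2)) = (1/20)·log₂((1/20)/(3/20)) = -0.07925
  P(3)·log₂(P(3)/Q(3)) = (1/10)·log₂((1/10)/(1/5)) = -0.10000
  P(4)·log₂(P(4)/Q(4)) = (1/4)·log₂((1/4)/(3/5)) = -0.31576

D_KL(P||Q) = 2.15098 - 0.07925 - 0.10000 - 0.31576 = 1.65597 ≈ 1.6560 bits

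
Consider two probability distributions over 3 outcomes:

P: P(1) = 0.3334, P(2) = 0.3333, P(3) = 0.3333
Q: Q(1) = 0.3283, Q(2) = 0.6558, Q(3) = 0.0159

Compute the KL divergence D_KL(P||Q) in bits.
1.1451 bits

D_KL(P||Q) = Σ P(x) log₂(P(x)/Q(x))

Computing term by term:
  P(1)·log₂(P(1)/Q(1)) = 0.3334·log₂(0.3334/0.3283) = 0.00741
  P(2)·log₂(P(2)/Q(2)) = 0.3333·log₂(0.3333/0.6558) = -0.32545
  P(3)·log₂(P(3)/Q(3)) = 0.3333·log₂(0.3333/0.0159) = 1.46309

D_KL(P||Q) = 0.00741 - 0.32545 + 1.46309 = 1.14505 ≈ 1.1451 bits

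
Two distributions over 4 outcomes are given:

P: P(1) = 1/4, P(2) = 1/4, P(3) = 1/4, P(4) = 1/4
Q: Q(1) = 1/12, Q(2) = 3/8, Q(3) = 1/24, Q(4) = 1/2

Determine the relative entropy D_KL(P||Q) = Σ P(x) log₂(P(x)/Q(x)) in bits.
0.6462 bits

D_KL(P||Q) = Σ P(x) log₂(P(x)/Q(x))

Computing term by term:
  P(1)·log₂(P(1)/Q(1)) = (1/4)·log₂((1/4)/(1/12)) = 0.39624
  P(2)·log₂(P(2)/Q(2)) = (1/4)·log₂((1/4)/(3/8)) = -0.14624
  P(3)·log₂(P(3)/Q(3)) = (1/4)·log₂((1/4)/(1/24)) = 0.64624
  P(4)·log₂(P(4)/Q(4)) = (1/4)·log₂((1/4)/(1/2)) = -0.25000

D_KL(P||Q) = 0.39624 - 0.14624 + 0.64624 - 0.25000 = 0.64624 ≈ 0.6462 bits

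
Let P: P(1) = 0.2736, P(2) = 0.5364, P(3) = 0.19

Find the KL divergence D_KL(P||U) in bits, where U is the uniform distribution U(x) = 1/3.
0.1361 bits

U(i) = 1/3 for all i

D_KL(P||U) = Σ P(x) log₂(P(x) / (1/3))
           = Σ P(x) log₂(P(x)) + log₂(3)
           = log₂(3) - H(P)

H(P) = -Σ P(x) log₂(P(x)):
  -P(1)·log₂(P(1)) = -(0.2736)·log₂(0.2736) = 0.51159
  -P(2)·log₂(P(2)) = -(0.5364)·log₂(0.5364) = 0.48202
  -P(3)·log₂(P(3)) = -(0.19)·log₂(0.19) = 0.45523
H(P) = 0.51159 + 0.48202 + 0.45523 = 1.44884 bits

log₂(3) = 1.58496 bits

D_KL(P||U) = 1.58496 - 1.44884 = 0.13612 ≈ 0.1361 bits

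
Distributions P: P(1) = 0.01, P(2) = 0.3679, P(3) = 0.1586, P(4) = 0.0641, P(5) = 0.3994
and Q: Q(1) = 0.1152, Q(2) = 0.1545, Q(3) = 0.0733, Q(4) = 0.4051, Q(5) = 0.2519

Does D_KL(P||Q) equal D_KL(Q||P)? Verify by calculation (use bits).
D_KL(P||Q) = 0.6969 bits, D_KL(Q||P) = 1.0412 bits. No — D_KL(P||Q) ≠ D_KL(Q||P) for this pair.

D_KL(P||Q) = Σ P(x) log₂(P(x)/Q(x))

Computing term by term:
  P(1)·log₂(P(1)/Q(1)) = 0.01·log₂(0.01/0.1152) = -0.03526
  P(2)·log₂(P(2)/Q(2)) = 0.3679·log₂(0.3679/0.1545) = 0.46050
  P(3)·log₂(P(3)/Q(3)) = 0.1586·log₂(0.1586/0.0733) = 0.17660
  P(4)·log₂(P(4)/Q(4)) = 0.0641·log₂(0.0641/0.4051) = -0.17050
  P(5)·log₂(P(5)/Q(5)) = 0.3994·log₂(0.3994/0.2519) = 0.26559

D_KL(P||Q) = -0.03526 + 0.46050 + 0.17660 - 0.17050 + 0.26559 = 0.69693 ≈ 0.6969 bits

D_KL(Q||P) = Σ Q(x) log₂(Q(x)/P(x))

Computing term by term:
  Q(1)·log₂(Q(1)/P(1)) = 0.1152·log₂(0.1152/0.01) = 0.40620
  Q(2)·log₂(Q(2)/P(2)) = 0.1545·log₂(0.1545/0.3679) = -0.19339
  Q(3)·log₂(Q(3)/P(3)) = 0.0733·log₂(0.0733/0.1586) = -0.08162
  Q(4)·log₂(Q(4)/P(4)) = 0.4051·log₂(0.4051/0.0641) = 1.07752
  Q(5)·log₂(Q(5)/P(5)) = 0.2519·log₂(0.2519/0.3994) = -0.16751

D_KL(Q||P) = 0.40620 - 0.19339 - 0.08162 + 1.07752 - 0.16751 = 1.04120 ≈ 1.0412 bits

These are NOT equal (difference: 0.3443 bits). KL divergence is asymmetric: D_KL(P||Q) ≠ D_KL(Q||P) in general.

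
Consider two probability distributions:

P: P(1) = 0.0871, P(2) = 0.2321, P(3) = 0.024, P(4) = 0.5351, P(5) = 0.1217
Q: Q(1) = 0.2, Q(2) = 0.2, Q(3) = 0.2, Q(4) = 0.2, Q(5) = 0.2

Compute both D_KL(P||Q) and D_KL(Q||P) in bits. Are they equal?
D_KL(P||Q) = 0.5445 bits, D_KL(Q||P) = 0.6681 bits. No, they are not equal.

D_KL(P||Q) = Σ P(x) log₂(P(x)/Q(x))

Computing term by term:
  P(1)·log₂(P(1)/Q(1)) = 0.0871·log₂(0.0871/0.2) = -0.10446
  P(2)·log₂(P(2)/Q(2)) = 0.2321·log₂(0.2321/0.2) = 0.04984
  P(3)·log₂(P(3)/Q(3)) = 0.024·log₂(0.024/0.2) = -0.07341
  P(4)·log₂(P(4)/Q(4)) = 0.5351·log₂(0.5351/0.2) = 0.75974
  P(5)·log₂(P(5)/Q(5)) = 0.1217·log₂(0.1217/0.2) = -0.08722

D_KL(P||Q) = -0.10446 + 0.04984 - 0.07341 + 0.75974 - 0.08722 = 0.54449 ≈ 0.5445 bits

D_KL(Q||P) = Σ Q(x) log₂(Q(x)/P(x))

Computing term by term:
  Q(1)·log₂(Q(1)/P(1)) = 0.2·log₂(0.2/0.0871) = 0.23985
  Q(2)·log₂(Q(2)/P(2)) = 0.2·log₂(0.2/0.2321) = -0.04295
  Q(3)·log₂(Q(3)/P(3)) = 0.2·log₂(0.2/0.024) = 0.61178
  Q(4)·log₂(Q(4)/P(4)) = 0.2·log₂(0.2/0.5351) = -0.28396
  Q(5)·log₂(Q(5)/P(5)) = 0.2·log₂(0.2/0.1217) = 0.14333

D_KL(Q||P) = 0.23985 - 0.04295 + 0.61178 - 0.28396 + 0.14333 = 0.66805 ≈ 0.6681 bits

These are NOT equal (difference: 0.1236 bits). KL divergence is asymmetric: D_KL(P||Q) ≠ D_KL(Q||P) in general.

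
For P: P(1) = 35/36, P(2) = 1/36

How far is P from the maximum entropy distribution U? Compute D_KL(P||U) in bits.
0.8169 bits

U(i) = 1/2 for all i

D_KL(P||U) = Σ P(x) log₂(P(x) / (1/2))
           = Σ P(x) log₂(P(x)) + log₂(2)
           = log₂(2) - H(P)

H(P) = -Σ P(x) log₂(P(x)):
  -P(1)·log₂(P(1)) = -(35/36)·log₂(35/36) = 0.03951
  -P(2)·log₂(P(2)) = -(1/36)·log₂(1/36) = 0.14361
H(P) = 0.03951 + 0.14361 = 0.18312 bits

log₂(2) = 1.00000 bits

D_KL(P||U) = 1.00000 - 0.18312 = 0.81688 ≈ 0.8169 bits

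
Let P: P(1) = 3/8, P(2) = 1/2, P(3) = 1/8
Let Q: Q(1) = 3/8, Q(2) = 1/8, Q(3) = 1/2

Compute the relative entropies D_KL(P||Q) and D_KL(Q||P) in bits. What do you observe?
D_KL(P||Q) = 0.7500 bits, D_KL(Q||P) = 0.7500 bits. The two directions give the same value here, because Q is a self-inverse relabeling of P; in general KL divergence is asymmetric.

D_KL(P||Q) = Σ P(x) log₂(P(x)/Q(x))

Computing term by term:
  P(1)·log₂(P(1)/Q(1)) = (3/8)·log₂((3/8)/(3/8)) = 0.00000
  P(2)·log₂(P(2)/Q(2)) = (1/2)·log₂((1/2)/(1/8)) = 1.00000
  P(3)·log₂(P(3)/Q(3)) = (1/8)·log₂((1/8)/(1/2)) = -0.25000

D_KL(P||Q) = 0.00000 + 1.00000 - 0.25000 = 0.75000 ≈ 0.7500 bits

D_KL(Q||P) = Σ Q(x) log₂(Q(x)/P(x))

Computing term by term:
  Q(1)·log₂(Q(1)/P(1)) = (3/8)·log₂((3/8)/(3/8)) = 0.00000
  Q(2)·log₂(Q(2)/P(2)) = (1/8)·log₂((1/8)/(1/2)) = -0.25000
  Q(3)·log₂(Q(3)/P(3)) = (1/2)·log₂((1/2)/(1/8)) = 1.00000

D_KL(Q||P) = 0.00000 - 0.25000 + 1.00000 = 0.75000 ≈ 0.7500 bits

These ARE equal here. Q is P with outcomes relabeled (Q(2) = P(3), Q(3) = P(2)) by a relabeling that is its own inverse, so the two sums contain exactly the same terms in a different order. This is a special case — KL divergence is not symmetric in general: D_KL(P||Q) ≠ D_KL(Q||P) for most P, Q.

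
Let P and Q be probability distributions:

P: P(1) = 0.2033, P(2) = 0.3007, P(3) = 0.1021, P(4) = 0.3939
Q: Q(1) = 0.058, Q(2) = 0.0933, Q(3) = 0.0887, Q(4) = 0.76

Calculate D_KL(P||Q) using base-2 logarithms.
0.5228 bits

D_KL(P||Q) = Σ P(x) log₂(P(x)/Q(x))

Computing term by term:
  P(1)·log₂(P(1)/Q(1)) = 0.2033·log₂(0.2033/0.058) = 0.36787
  P(2)·log₂(P(2)/Q(2)) = 0.3007·log₂(0.3007/0.0933) = 0.50769
  P(3)·log₂(P(3)/Q(3)) = 0.1021·log₂(0.1021/0.0887) = 0.02072
  P(4)·log₂(P(4)/Q(4)) = 0.3939·log₂(0.3939/0.76) = -0.37348

D_KL(P||Q) = 0.36787 + 0.50769 + 0.02072 - 0.37348 = 0.52280 ≈ 0.5228 bits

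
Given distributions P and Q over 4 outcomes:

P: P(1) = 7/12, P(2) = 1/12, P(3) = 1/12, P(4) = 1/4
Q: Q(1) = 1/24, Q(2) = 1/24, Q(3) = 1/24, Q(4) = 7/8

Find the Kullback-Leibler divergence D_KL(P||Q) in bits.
1.9358 bits

D_KL(P||Q) = Σ P(x) log₂(P(x)/Q(x))

Computing term by term:
  P(1)·log₂(P(1)/Q(1)) = (7/12)·log₂((7/12)/(1/24)) = 2.22096
  P(2)·log₂(P(2)/Q(2)) = (1/12)·log₂((1/12)/(1/24)) = 0.08333
  P(3)·log₂(P(3)/Q(3)) = (1/12)·log₂((1/12)/(1/24)) = 0.08333
  P(4)·log₂(P(4)/Q(4)) = (1/4)·log₂((1/4)/(7/8)) = -0.45184

D_KL(P||Q) = 2.22096 + 0.08333 + 0.08333 - 0.45184 = 1.93578 ≈ 1.9358 bits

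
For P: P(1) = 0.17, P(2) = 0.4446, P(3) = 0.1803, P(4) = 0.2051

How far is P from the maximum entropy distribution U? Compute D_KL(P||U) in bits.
0.1311 bits

U(i) = 1/4 for all i

D_KL(P||U) = Σ P(x) log₂(P(x) / (1/4))
           = Σ P(x) log₂(P(x)) + log₂(4)
           = log₂(4) - H(P)

H(P) = -Σ P(x) log₂(P(x)):
  -P(1)·log₂(P(1)) = -(0.17)·log₂(0.17) = 0.43459
  -P(2)·log₂(P(2)) = -(0.4446)·log₂(0.4446) = 0.51992
  -P(3)·log₂(P(3)) = -(0.1803)·log₂(0.1803) = 0.44562
  -P(4)·log₂(P(4)) = -(0.2051)·log₂(0.2051) = 0.46878
H(P) = 0.43459 + 0.51992 + 0.44562 + 0.46878 = 1.86891 bits

log₂(4) = 2.00000 bits

D_KL(P||U) = 2.00000 - 1.86891 = 0.13109 ≈ 0.1311 bits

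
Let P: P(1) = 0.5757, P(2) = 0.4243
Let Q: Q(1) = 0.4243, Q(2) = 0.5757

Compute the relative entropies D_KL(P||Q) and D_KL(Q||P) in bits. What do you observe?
D_KL(P||Q) = 0.0667 bits, D_KL(Q||P) = 0.0667 bits. The two directions give the same value here, because Q is a self-inverse relabeling of P; in general KL divergence is asymmetric.

D_KL(P||Q) = Σ P(x) log₂(P(x)/Q(x))

Computing term by term:
  P(1)·log₂(P(1)/Q(1)) = 0.5757·log₂(0.5757/0.4243) = 0.25344
  P(2)·log₂(P(2)/Q(2)) = 0.4243·log₂(0.4243/0.5757) = -0.18679

D_KL(P||Q) = 0.25344 - 0.18679 = 0.06665 ≈ 0.0667 bits

D_KL(Q||P) = Σ Q(x) log₂(Q(x)/P(x))

Computing term by term:
  Q(1)·log₂(Q(1)/P(1)) = 0.4243·log₂(0.4243/0.5757) = -0.18679
  Q(2)·log₂(Q(2)/P(2)) = 0.5757·log₂(0.5757/0.4243) = 0.25344

D_KL(Q||P) = -0.18679 + 0.25344 = 0.06665 ≈ 0.0667 bits

These ARE equal here. Q is P with outcomes relabeled (Q(1) = P(2), Q(2) = P(1)) by a relabeling that is its own inverse, so the two sums contain exactly the same terms in a different order. This is a special case — KL divergence is not symmetric in general: D_KL(P||Q) ≠ D_KL(Q||P) for most P, Q.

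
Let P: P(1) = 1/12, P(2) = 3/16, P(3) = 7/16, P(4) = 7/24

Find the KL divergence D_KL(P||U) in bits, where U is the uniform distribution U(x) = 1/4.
0.2082 bits

U(i) = 1/4 for all i

D_KL(P||U) = Σ P(x) log₂(P(x) / (1/4))
           = Σ P(x) log₂(P(x)) + log₂(4)
           = log₂(4) - H(P)

H(P) = -Σ P(x) log₂(P(x)):
  -P(1)·log₂(P(1)) = -(1/12)·log₂(1/12) = 0.29875
  -P(2)·log₂(P(2)) = -(3/16)·log₂(3/16) = 0.45282
  -P(3)·log₂(P(3)) = -(7/16)·log₂(7/16) = 0.52178
  -P(4)·log₂(P(4)) = -(7/24)·log₂(7/24) = 0.51847
H(P) = 0.29875 + 0.45282 + 0.52178 + 0.51847 = 1.79182 bits

log₂(4) = 2.00000 bits

D_KL(P||U) = 2.00000 - 1.79182 = 0.20818 ≈ 0.2082 bits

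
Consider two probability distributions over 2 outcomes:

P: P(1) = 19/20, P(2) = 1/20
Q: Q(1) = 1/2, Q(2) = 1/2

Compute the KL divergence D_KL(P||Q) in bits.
0.7136 bits

D_KL(P||Q) = Σ P(x) log₂(P(x)/Q(x))

Computing term by term:
  P(1)·log₂(P(1)/Q(1)) = (19/20)·log₂((19/20)/(1/2)) = 0.87970
  P(2)·log₂(P(2)/Q(2)) = (1/20)·log₂((1/20)/(1/2)) = -0.16610

D_KL(P||Q) = 0.87970 - 0.16610 = 0.71360 ≈ 0.7136 bits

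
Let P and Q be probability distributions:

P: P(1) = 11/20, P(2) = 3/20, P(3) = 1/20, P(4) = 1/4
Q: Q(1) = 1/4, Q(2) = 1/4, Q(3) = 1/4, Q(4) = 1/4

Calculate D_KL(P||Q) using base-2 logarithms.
0.3990 bits

D_KL(P||Q) = Σ P(x) log₂(P(x)/Q(x))

Computing term by term:
  P(1)·log₂(P(1)/Q(1)) = (11/20)·log₂((11/20)/(1/4)) = 0.62563
  P(2)·log₂(P(2)/Q(2)) = (3/20)·log₂((3/20)/(1/4)) = -0.11054
  P(3)·log₂(P(3)/Q(3)) = (1/20)·log₂((1/20)/(1/4)) = -0.11610
  P(4)·log₂(P(4)/Q(4)) = (1/4)·log₂((1/4)/(1/4)) = 0.00000

D_KL(P||Q) = 0.62563 - 0.11054 - 0.11610 + 0.00000 = 0.39899 ≈ 0.3990 bits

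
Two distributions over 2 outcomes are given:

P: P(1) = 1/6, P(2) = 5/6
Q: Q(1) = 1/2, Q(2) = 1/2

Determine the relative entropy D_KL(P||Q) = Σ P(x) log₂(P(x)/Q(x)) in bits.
0.3500 bits

D_KL(P||Q) = Σ P(x) log₂(P(x)/Q(x))

Computing term by term:
  P(1)·log₂(P(1)/Q(1)) = (1/6)·log₂((1/6)/(1/2)) = -0.26416
  P(2)·log₂(P(2)/Q(2)) = (5/6)·log₂((5/6)/(1/2)) = 0.61414

D_KL(P||Q) = -0.26416 + 0.61414 = 0.34998 ≈ 0.3500 bits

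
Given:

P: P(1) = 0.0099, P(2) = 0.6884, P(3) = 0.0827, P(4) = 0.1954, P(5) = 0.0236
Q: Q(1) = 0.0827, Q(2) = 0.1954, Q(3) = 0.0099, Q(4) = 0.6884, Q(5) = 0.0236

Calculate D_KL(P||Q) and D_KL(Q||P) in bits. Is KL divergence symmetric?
D_KL(P||Q) = 1.1186 bits, D_KL(Q||P) = 1.1186 bits. The two values coincide for this particular pair, but no — KL divergence is not symmetric in general.

D_KL(P||Q) = Σ P(x) log₂(P(x)/Q(x))

Computing term by term:
  P(1)·log₂(P(1)/Q(1)) = 0.0099·log₂(0.0099/0.0827) = -0.03032
  P(2)·log₂(P(2)/Q(2)) = 0.6884·log₂(0.6884/0.1954) = 1.25070
  P(3)·log₂(P(3)/Q(3)) = 0.0827·log₂(0.0827/0.0099) = 0.25326
  P(4)·log₂(P(4)/Q(4)) = 0.1954·log₂(0.1954/0.6884) = -0.35501
  P(5)·log₂(P(5)/Q(5)) = 0.0236·log₂(0.0236/0.0236) = 0.00000

D_KL(P||Q) = -0.03032 + 1.25070 + 0.25326 - 0.35501 + 0.00000 = 1.11863 ≈ 1.1186 bits

D_KL(Q||P) = Σ Q(x) log₂(Q(x)/P(x))

Computing term by term:
  Q(1)·log₂(Q(1)/P(1)) = 0.0827·log₂(0.0827/0.0099) = 0.25326
  Q(2)·log₂(Q(2)/P(2)) = 0.1954·log₂(0.1954/0.6884) = -0.35501
  Q(3)·log₂(Q(3)/P(3)) = 0.0099·log₂(0.0099/0.0827) = -0.03032
  Q(4)·log₂(Q(4)/P(4)) = 0.6884·log₂(0.6884/0.1954) = 1.25070
  Q(5)·log₂(Q(5)/P(5)) = 0.0236·log₂(0.0236/0.0236) = 0.00000

D_KL(Q||P) = 0.25326 - 0.35501 - 0.03032 + 1.25070 + 0.00000 = 1.11863 ≈ 1.1186 bits

These ARE equal here. Q is P with outcomes relabeled (Q(1) = P(3), Q(2) = P(4), Q(3) = P(1), Q(4) = P(2)) by a relabeling that is its own inverse, so the two sums contain exactly the same terms in a different order. This is a special case — KL divergence is not symmetric in general: D_KL(P||Q) ≠ D_KL(Q||P) for most P, Q.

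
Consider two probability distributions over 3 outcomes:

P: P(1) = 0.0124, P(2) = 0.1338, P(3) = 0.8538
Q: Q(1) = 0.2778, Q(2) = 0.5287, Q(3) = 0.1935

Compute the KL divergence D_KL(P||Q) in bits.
1.5076 bits

D_KL(P||Q) = Σ P(x) log₂(P(x)/Q(x))

Computing term by term:
  P(1)·log₂(P(1)/Q(1)) = 0.0124·log₂(0.0124/0.2778) = -0.05562
  P(2)·log₂(P(2)/Q(2)) = 0.1338·log₂(0.1338/0.5287) = -0.26524
  P(3)·log₂(P(3)/Q(3)) = 0.8538·log₂(0.8538/0.1935) = 1.82847

D_KL(P||Q) = -0.05562 - 0.26524 + 1.82847 = 1.50761 ≈ 1.5076 bits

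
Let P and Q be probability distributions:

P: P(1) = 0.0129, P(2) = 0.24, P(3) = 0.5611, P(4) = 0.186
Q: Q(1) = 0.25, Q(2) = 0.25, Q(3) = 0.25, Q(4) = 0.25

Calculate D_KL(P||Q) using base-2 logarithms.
0.5058 bits

D_KL(P||Q) = Σ P(x) log₂(P(x)/Q(x))

Computing term by term:
  P(1)·log₂(P(1)/Q(1)) = 0.0129·log₂(0.0129/0.25) = -0.05517
  P(2)·log₂(P(2)/Q(2)) = 0.24·log₂(0.24/0.25) = -0.01413
  P(3)·log₂(P(3)/Q(3)) = 0.5611·log₂(0.5611/0.25) = 0.65443
  P(4)·log₂(P(4)/Q(4)) = 0.186·log₂(0.186/0.25) = -0.07935

D_KL(P||Q) = -0.05517 - 0.01413 + 0.65443 - 0.07935 = 0.50578 ≈ 0.5058 bits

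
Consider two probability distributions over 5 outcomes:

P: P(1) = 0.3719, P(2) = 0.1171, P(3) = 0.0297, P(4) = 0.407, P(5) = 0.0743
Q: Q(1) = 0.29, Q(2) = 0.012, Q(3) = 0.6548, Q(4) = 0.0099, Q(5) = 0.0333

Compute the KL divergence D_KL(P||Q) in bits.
2.6539 bits

D_KL(P||Q) = Σ P(x) log₂(P(x)/Q(x))

Computing term by term:
  P(1)·log₂(P(1)/Q(1)) = 0.3719·log₂(0.3719/0.29) = 0.13346
  P(2)·log₂(P(2)/Q(2)) = 0.1171·log₂(0.1171/0.012) = 0.38486
  P(3)·log₂(P(3)/Q(3)) = 0.0297·log₂(0.0297/0.6548) = -0.13254
  P(4)·log₂(P(4)/Q(4)) = 0.407·log₂(0.407/0.0099) = 2.18211
  P(5)·log₂(P(5)/Q(5)) = 0.0743·log₂(0.0743/0.0333) = 0.08603

D_KL(P||Q) = 0.13346 + 0.38486 - 0.13254 + 2.18211 + 0.08603 = 2.65392 ≈ 2.6539 bits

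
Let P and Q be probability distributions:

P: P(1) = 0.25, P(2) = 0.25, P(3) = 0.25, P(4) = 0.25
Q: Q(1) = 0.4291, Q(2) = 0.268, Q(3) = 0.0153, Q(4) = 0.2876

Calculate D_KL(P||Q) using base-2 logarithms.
0.7371 bits

D_KL(P||Q) = Σ P(x) log₂(P(x)/Q(x))

Computing term by term:
  P(1)·log₂(P(1)/Q(1)) = 0.25·log₂(0.25/0.4291) = -0.19485
  P(2)·log₂(P(2)/Q(2)) = 0.25·log₂(0.25/0.268) = -0.02508
  P(3)·log₂(P(3)/Q(3)) = 0.25·log₂(0.25/0.0153) = 1.00758
  P(4)·log₂(P(4)/Q(4)) = 0.25·log₂(0.25/0.2876) = -0.05053

D_KL(P||Q) = -0.19485 - 0.02508 + 1.00758 - 0.05053 = 0.73712 ≈ 0.7371 bits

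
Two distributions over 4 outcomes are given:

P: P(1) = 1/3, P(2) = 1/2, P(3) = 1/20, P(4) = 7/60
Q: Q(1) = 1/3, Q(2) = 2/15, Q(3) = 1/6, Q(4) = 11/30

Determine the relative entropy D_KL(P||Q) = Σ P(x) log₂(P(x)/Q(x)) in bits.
0.6739 bits

D_KL(P||Q) = Σ P(x) log₂(P(x)/Q(x))

Computing term by term:
  P(1)·log₂(P(1)/Q(1)) = (1/3)·log₂((1/3)/(1/3)) = 0.00000
  P(2)·log₂(P(2)/Q(2)) = (1/2)·log₂((1/2)/(2/15)) = 0.95345
  P(3)·log₂(P(3)/Q(3)) = (1/20)·log₂((1/20)/(1/6)) = -0.08685
  P(4)·log₂(P(4)/Q(4)) = (7/60)·log₂((7/60)/(11/30)) = -0.19274

D_KL(P||Q) = 0.00000 + 0.95345 - 0.08685 - 0.19274 = 0.67386 ≈ 0.6739 bits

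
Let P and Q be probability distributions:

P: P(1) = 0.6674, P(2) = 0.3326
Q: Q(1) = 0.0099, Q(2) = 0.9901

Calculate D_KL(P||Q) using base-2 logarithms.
3.5310 bits

D_KL(P||Q) = Σ P(x) log₂(P(x)/Q(x))

Computing term by term:
  P(1)·log₂(P(1)/Q(1)) = 0.6674·log₂(0.6674/0.0099) = 4.05444
  P(2)·log₂(P(2)/Q(2)) = 0.3326·log₂(0.3326/0.9901) = -0.52344

D_KL(P||Q) = 4.05444 - 0.52344 = 3.53100 ≈ 3.5310 bits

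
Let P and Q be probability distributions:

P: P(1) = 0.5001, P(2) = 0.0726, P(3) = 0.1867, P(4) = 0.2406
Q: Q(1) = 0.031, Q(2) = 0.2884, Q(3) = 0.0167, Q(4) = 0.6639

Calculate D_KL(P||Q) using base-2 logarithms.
2.1598 bits

D_KL(P||Q) = Σ P(x) log₂(P(x)/Q(x))

Computing term by term:
  P(1)·log₂(P(1)/Q(1)) = 0.5001·log₂(0.5001/0.031) = 2.00634
  P(2)·log₂(P(2)/Q(2)) = 0.0726·log₂(0.0726/0.2884) = -0.14448
  P(3)·log₂(P(3)/Q(3)) = 0.1867·log₂(0.1867/0.0167) = 0.65024
  P(4)·log₂(P(4)/Q(4)) = 0.2406·log₂(0.2406/0.6639) = -0.35232

D_KL(P||Q) = 2.00634 - 0.14448 + 0.65024 - 0.35232 = 2.15978 ≈ 2.1598 bits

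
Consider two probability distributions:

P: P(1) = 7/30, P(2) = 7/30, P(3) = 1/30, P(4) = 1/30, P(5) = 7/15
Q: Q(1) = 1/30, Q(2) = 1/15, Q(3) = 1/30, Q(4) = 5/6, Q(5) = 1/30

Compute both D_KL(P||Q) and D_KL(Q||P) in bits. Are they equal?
D_KL(P||Q) = 2.6987 bits, D_KL(Q||P) = 3.5289 bits. No, they are not equal.

D_KL(P||Q) = Σ P(x) log₂(P(x)/Q(x))

Computing term by term:
  P(1)·log₂(P(1)/Q(1)) = (7/30)·log₂((7/30)/(1/30)) = 0.65505
  P(2)·log₂(P(2)/Q(2)) = (7/30)·log₂((7/30)/(1/15)) = 0.42172
  P(3)·log₂(P(3)/Q(3)) = (1/30)·log₂((1/30)/(1/30)) = 0.00000
  P(4)·log₂(P(4)/Q(4)) = (1/30)·log₂((1/30)/(5/6)) = -0.15480
  P(5)·log₂(P(5)/Q(5)) = (7/15)·log₂((7/15)/(1/30)) = 1.77677

D_KL(P||Q) = 0.65505 + 0.42172 + 0.00000 - 0.15480 + 1.77677 = 2.69874 ≈ 2.6987 bits

D_KL(Q||P) = Σ Q(x) log₂(Q(x)/P(x))

Computing term by term:
  Q(1)·log₂(Q(1)/P(1)) = (1/30)·log₂((1/30)/(7/30)) = -0.09358
  Q(2)·log₂(Q(2)/P(2)) = (1/15)·log₂((1/15)/(7/30)) = -0.12049
  Q(3)·log₂(Q(3)/P(3)) = (1/30)·log₂((1/30)/(1/30)) = 0.00000
  Q(4)·log₂(Q(4)/P(4)) = (5/6)·log₂((5/6)/(1/30)) = 3.86988
  Q(5)·log₂(Q(5)/P(5)) = (1/30)·log₂((1/30)/(7/15)) = -0.12691

D_KL(Q||P) = -0.09358 - 0.12049 + 0.00000 + 3.86988 - 0.12691 = 3.52890 ≈ 3.5289 bits

These are NOT equal (difference: 0.8302 bits). KL divergence is asymmetric: D_KL(P||Q) ≠ D_KL(Q||P) in general.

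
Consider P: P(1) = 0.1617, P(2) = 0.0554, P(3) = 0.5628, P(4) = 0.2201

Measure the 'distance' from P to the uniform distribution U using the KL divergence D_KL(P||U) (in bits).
0.3963 bits

U(i) = 1/4 for all i

D_KL(P||U) = Σ P(x) log₂(P(x) / (1/4))
           = Σ P(x) log₂(P(x)) + log₂(4)
           = log₂(4) - H(P)

H(P) = -Σ P(x) log₂(P(x)):
  -P(1)·log₂(P(1)) = -(0.1617)·log₂(0.1617) = 0.42505
  -P(2)·log₂(P(2)) = -(0.0554)·log₂(0.0554) = 0.23124
  -P(3)·log₂(P(3)) = -(0.5628)·log₂(0.5628) = 0.46673
  -P(4)·log₂(P(4)) = -(0.2201)·log₂(0.2201) = 0.48065
H(P) = 0.42505 + 0.23124 + 0.46673 + 0.48065 = 1.60367 bits

log₂(4) = 2.00000 bits

D_KL(P||U) = 2.00000 - 1.60367 = 0.39633 ≈ 0.3963 bits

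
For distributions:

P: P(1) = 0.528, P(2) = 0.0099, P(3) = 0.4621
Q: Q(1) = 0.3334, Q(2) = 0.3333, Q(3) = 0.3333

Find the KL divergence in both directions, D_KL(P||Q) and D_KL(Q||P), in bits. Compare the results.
D_KL(P||Q) = 0.5178 bits, D_KL(Q||P) = 1.3127 bits. D_KL(Q||P) is larger than D_KL(P||Q) by 0.7949 bits; the two directions differ.

D_KL(P||Q) = Σ P(x) log₂(P(x)/Q(x))

Computing term by term:
  P(1)·log₂(P(1)/Q(1)) = 0.528·log₂(0.528/0.3334) = 0.35021
  P(2)·log₂(P(2)/Q(2)) = 0.0099·log₂(0.0099/0.3333) = -0.05023
  P(3)·log₂(P(3)/Q(3)) = 0.4621·log₂(0.4621/0.3333) = 0.21783

D_KL(P||Q) = 0.35021 - 0.05023 + 0.21783 = 0.51781 ≈ 0.5178 bits

D_KL(Q||P) = Σ Q(x) log₂(Q(x)/P(x))

Computing term by term:
  Q(1)·log₂(Q(1)/P(1)) = 0.3334·log₂(0.3334/0.528) = -0.22114
  Q(2)·log₂(Q(2)/P(2)) = 0.3333·log₂(0.3333/0.0099) = 1.69091
  Q(3)·log₂(Q(3)/P(3)) = 0.3333·log₂(0.3333/0.4621) = -0.15711

D_KL(Q||P) = -0.22114 + 1.69091 - 0.15711 = 1.31266 ≈ 1.3127 bits

These are NOT equal (difference: 0.7949 bits). KL divergence is asymmetric: D_KL(P||Q) ≠ D_KL(Q||P) in general.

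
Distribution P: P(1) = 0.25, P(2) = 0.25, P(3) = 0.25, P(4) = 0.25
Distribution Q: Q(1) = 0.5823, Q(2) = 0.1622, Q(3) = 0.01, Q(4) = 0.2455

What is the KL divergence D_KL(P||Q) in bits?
1.0186 bits

D_KL(P||Q) = Σ P(x) log₂(P(x)/Q(x))

Computing term by term:
  P(1)·log₂(P(1)/Q(1)) = 0.25·log₂(0.25/0.5823) = -0.30496
  P(2)·log₂(P(2)/Q(2)) = 0.25·log₂(0.25/0.1622) = 0.15604
  P(3)·log₂(P(3)/Q(3)) = 0.25·log₂(0.25/0.01) = 1.16096
  P(4)·log₂(P(4)/Q(4)) = 0.25·log₂(0.25/0.2455) = 0.00655

D_KL(P||Q) = -0.30496 + 0.15604 + 1.16096 + 0.00655 = 1.01859 ≈ 1.0186 bits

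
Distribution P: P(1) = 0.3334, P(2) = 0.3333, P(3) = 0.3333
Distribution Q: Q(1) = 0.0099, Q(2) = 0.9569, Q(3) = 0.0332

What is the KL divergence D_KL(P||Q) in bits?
2.2935 bits

D_KL(P||Q) = Σ P(x) log₂(P(x)/Q(x))

Computing term by term:
  P(1)·log₂(P(1)/Q(1)) = 0.3334·log₂(0.3334/0.0099) = 1.69157
  P(2)·log₂(P(2)/Q(2)) = 0.3333·log₂(0.3333/0.9569) = -0.50713
  P(3)·log₂(P(3)/Q(3)) = 0.3333·log₂(0.3333/0.0332) = 1.10908

D_KL(P||Q) = 1.69157 - 0.50713 + 1.10908 = 2.29352 ≈ 2.2935 bits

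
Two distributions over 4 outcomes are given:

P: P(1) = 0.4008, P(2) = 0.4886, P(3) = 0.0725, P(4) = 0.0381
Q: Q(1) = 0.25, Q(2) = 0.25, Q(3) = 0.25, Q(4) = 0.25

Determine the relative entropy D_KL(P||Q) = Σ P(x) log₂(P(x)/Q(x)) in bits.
0.5124 bits

D_KL(P||Q) = Σ P(x) log₂(P(x)/Q(x))

Computing term by term:
  P(1)·log₂(P(1)/Q(1)) = 0.4008·log₂(0.4008/0.25) = 0.27293
  P(2)·log₂(P(2)/Q(2)) = 0.4886·log₂(0.4886/0.25) = 0.47234
  P(3)·log₂(P(3)/Q(3)) = 0.0725·log₂(0.0725/0.25) = -0.12948
  P(4)·log₂(P(4)/Q(4)) = 0.0381·log₂(0.0381/0.25) = -0.10341

D_KL(P||Q) = 0.27293 + 0.47234 - 0.12948 - 0.10341 = 0.51238 ≈ 0.5124 bits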